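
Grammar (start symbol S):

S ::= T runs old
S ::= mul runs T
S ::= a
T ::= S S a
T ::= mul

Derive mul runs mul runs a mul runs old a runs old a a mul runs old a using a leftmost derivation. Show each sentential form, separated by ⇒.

S ⇒ mul runs T   [S ::= mul runs T]
mul runs T ⇒ mul runs S S a   [T ::= S S a]
mul runs S S a ⇒ mul runs mul runs T S a   [S ::= mul runs T]
mul runs mul runs T S a ⇒ mul runs mul runs S S a S a   [T ::= S S a]
mul runs mul runs S S a S a ⇒ mul runs mul runs T runs old S a S a   [S ::= T runs old]
mul runs mul runs T runs old S a S a ⇒ mul runs mul runs S S a runs old S a S a   [T ::= S S a]
mul runs mul runs S S a runs old S a S a ⇒ mul runs mul runs a S a runs old S a S a   [S ::= a]
mul runs mul runs a S a runs old S a S a ⇒ mul runs mul runs a T runs old a runs old S a S a   [S ::= T runs old]
mul runs mul runs a T runs old a runs old S a S a ⇒ mul runs mul runs a mul runs old a runs old S a S a   [T ::= mul]
mul runs mul runs a mul runs old a runs old S a S a ⇒ mul runs mul runs a mul runs old a runs old a a S a   [S ::= a]
mul runs mul runs a mul runs old a runs old a a S a ⇒ mul runs mul runs a mul runs old a runs old a a T runs old a   [S ::= T runs old]
mul runs mul runs a mul runs old a runs old a a T runs old a ⇒ mul runs mul runs a mul runs old a runs old a a mul runs old a   [T ::= mul]

S ⇒ mul runs T ⇒ mul runs S S a ⇒ mul runs mul runs T S a ⇒ mul runs mul runs S S a S a ⇒ mul runs mul runs T runs old S a S a ⇒ mul runs mul runs S S a runs old S a S a ⇒ mul runs mul runs a S a runs old S a S a ⇒ mul runs mul runs a T runs old a runs old S a S a ⇒ mul runs mul runs a mul runs old a runs old S a S a ⇒ mul runs mul runs a mul runs old a runs old a a S a ⇒ mul runs mul runs a mul runs old a runs old a a T runs old a ⇒ mul runs mul runs a mul runs old a runs old a a mul runs old a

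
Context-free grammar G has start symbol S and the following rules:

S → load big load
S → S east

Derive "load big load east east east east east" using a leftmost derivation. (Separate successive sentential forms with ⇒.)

S ⇒ S east ⇒ S east east ⇒ S east east east ⇒ S east east east east ⇒ S east east east east east ⇒ load big load east east east east east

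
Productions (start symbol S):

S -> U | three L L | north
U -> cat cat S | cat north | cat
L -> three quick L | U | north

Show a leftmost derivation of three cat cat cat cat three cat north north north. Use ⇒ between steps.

S ⇒ three L L ⇒ three U L ⇒ three cat cat S L ⇒ three cat cat U L ⇒ three cat cat cat cat S L ⇒ three cat cat cat cat three L L L ⇒ three cat cat cat cat three U L L ⇒ three cat cat cat cat three cat north L L ⇒ three cat cat cat cat three cat north north L ⇒ three cat cat cat cat three cat north north north

S ⇒ three L L   [S -> three L L]
three L L ⇒ three U L   [L -> U]
three U L ⇒ three cat cat S L   [U -> cat cat S]
three cat cat S L ⇒ three cat cat U L   [S -> U]
three cat cat U L ⇒ three cat cat cat cat S L   [U -> cat cat S]
three cat cat cat cat S L ⇒ three cat cat cat cat three L L L   [S -> three L L]
three cat cat cat cat three L L L ⇒ three cat cat cat cat three U L L   [L -> U]
three cat cat cat cat three U L L ⇒ three cat cat cat cat three cat north L L   [U -> cat north]
three cat cat cat cat three cat north L L ⇒ three cat cat cat cat three cat north north L   [L -> north]
three cat cat cat cat three cat north north L ⇒ three cat cat cat cat three cat north north north   [L -> north]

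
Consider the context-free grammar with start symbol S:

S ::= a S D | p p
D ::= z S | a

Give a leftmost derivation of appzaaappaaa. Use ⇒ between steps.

S ⇒ aSD ⇒ appD ⇒ appzS ⇒ appzaSD ⇒ appzaaSDD ⇒ appzaaaSDDD ⇒ appzaaappDDD ⇒ appzaaappaDD ⇒ appzaaappaaD ⇒ appzaaappaaa

S ⇒ aSD   [S ::= a S D]
aSD ⇒ appD   [S ::= p p]
appD ⇒ appzS   [D ::= z S]
appzS ⇒ appzaSD   [S ::= a S D]
appzaSD ⇒ appzaaSDD   [S ::= a S D]
appzaaSDD ⇒ appzaaaSDDD   [S ::= a S D]
appzaaaSDDD ⇒ appzaaappDDD   [S ::= p p]
appzaaappDDD ⇒ appzaaappaDD   [D ::= a]
appzaaappaDD ⇒ appzaaappaaD   [D ::= a]
appzaaappaaD ⇒ appzaaappaaa   [D ::= a]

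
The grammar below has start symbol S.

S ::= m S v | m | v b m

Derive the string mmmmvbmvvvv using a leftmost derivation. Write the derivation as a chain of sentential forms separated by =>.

S => mSv   [S ::= m S v]
mSv => mmSvv   [S ::= m S v]
mmSvv => mmmSvvv   [S ::= m S v]
mmmSvvv => mmmmSvvvv   [S ::= m S v]
mmmmSvvvv => mmmmvbmvvvv   [S ::= v b m]

S => mSv => mmSvv => mmmSvvv => mmmmSvvvv => mmmmvbmvvvv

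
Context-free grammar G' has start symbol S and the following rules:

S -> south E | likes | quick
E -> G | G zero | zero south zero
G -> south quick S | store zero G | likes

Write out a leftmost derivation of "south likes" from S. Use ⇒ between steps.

S ⇒ south E ⇒ south G ⇒ south likes

S ⇒ south E   [S -> south E]
south E ⇒ south G   [E -> G]
south G ⇒ south likes   [G -> likes]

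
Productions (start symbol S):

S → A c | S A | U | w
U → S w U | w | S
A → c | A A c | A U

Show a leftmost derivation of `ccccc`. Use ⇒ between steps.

S ⇒ SA   [S → S A]
SA ⇒ AcA   [S → A c]
AcA ⇒ ccA   [A → c]
ccA ⇒ ccAAc   [A → A A c]
ccAAc ⇒ cccAc   [A → c]
cccAc ⇒ ccccc   [A → c]

S ⇒ SA ⇒ AcA ⇒ ccA ⇒ ccAAc ⇒ cccAc ⇒ ccccc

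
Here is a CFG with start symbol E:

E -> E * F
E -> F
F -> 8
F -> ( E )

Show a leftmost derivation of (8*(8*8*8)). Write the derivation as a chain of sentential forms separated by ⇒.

E ⇒ F ⇒ (E) ⇒ (E*F) ⇒ (F*F) ⇒ (8*F) ⇒ (8*(E)) ⇒ (8*(E*F)) ⇒ (8*(E*F*F)) ⇒ (8*(F*F*F)) ⇒ (8*(8*F*F)) ⇒ (8*(8*8*F)) ⇒ (8*(8*8*8))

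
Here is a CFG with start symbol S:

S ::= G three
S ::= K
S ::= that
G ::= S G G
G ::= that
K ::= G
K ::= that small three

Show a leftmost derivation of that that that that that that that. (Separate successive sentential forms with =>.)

S => K => G => S G G => K G G => G G G => S G G G G => that G G G G => that S G G G G G => that that G G G G G => that that that G G G G => that that that that G G G => that that that that that G G => that that that that that that G => that that that that that that that

S => K   [S ::= K]
K => G   [K ::= G]
G => S G G   [G ::= S G G]
S G G => K G G   [S ::= K]
K G G => G G G   [K ::= G]
G G G => S G G G G   [G ::= S G G]
S G G G G => that G G G G   [S ::= that]
that G G G G => that S G G G G G   [G ::= S G G]
that S G G G G G => that that G G G G G   [S ::= that]
that that G G G G G => that that that G G G G   [G ::= that]
that that that G G G G => that that that that G G G   [G ::= that]
that that that that G G G => that that that that that G G   [G ::= that]
that that that that that G G => that that that that that that G   [G ::= that]
that that that that that that G => that that that that that that that   [G ::= that]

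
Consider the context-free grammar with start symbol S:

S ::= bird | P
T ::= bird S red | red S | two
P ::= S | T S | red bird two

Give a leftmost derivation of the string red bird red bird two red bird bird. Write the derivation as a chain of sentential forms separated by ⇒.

S ⇒ P   [S ::= P]
P ⇒ T S   [P ::= T S]
T S ⇒ red S S   [T ::= red S]
red S S ⇒ red P S   [S ::= P]
red P S ⇒ red T S S   [P ::= T S]
red T S S ⇒ red bird S red S S   [T ::= bird S red]
red bird S red S S ⇒ red bird P red S S   [S ::= P]
red bird P red S S ⇒ red bird red bird two red S S   [P ::= red bird two]
red bird red bird two red S S ⇒ red bird red bird two red bird S   [S ::= bird]
red bird red bird two red bird S ⇒ red bird red bird two red bird bird   [S ::= bird]

S ⇒ P ⇒ T S ⇒ red S S ⇒ red P S ⇒ red T S S ⇒ red bird S red S S ⇒ red bird P red S S ⇒ red bird red bird two red S S ⇒ red bird red bird two red bird S ⇒ red bird red bird two red bird bird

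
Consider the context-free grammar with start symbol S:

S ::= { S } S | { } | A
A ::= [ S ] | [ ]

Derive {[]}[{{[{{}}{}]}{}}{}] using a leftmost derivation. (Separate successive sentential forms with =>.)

S => {S}S => {A}S => {[]}S => {[]}A => {[]}[S] => {[]}[{S}S] => {[]}[{{S}S}S] => {[]}[{{A}S}S] => {[]}[{{[S]}S}S] => {[]}[{{[{S}S]}S}S] => {[]}[{{[{{}}S]}S}S] => {[]}[{{[{{}}{}]}S}S] => {[]}[{{[{{}}{}]}{}}S] => {[]}[{{[{{}}{}]}{}}{}]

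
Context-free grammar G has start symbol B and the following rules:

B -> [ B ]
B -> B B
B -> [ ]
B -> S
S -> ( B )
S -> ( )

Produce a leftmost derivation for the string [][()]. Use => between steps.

B=>BB=>[]B=>[][B]=>[][S]=>[][()]

B => BB   [B -> B B]
BB => []B   [B -> [ ]]
[]B => [][B]   [B -> [ B ]]
[][B] => [][S]   [B -> S]
[][S] => [][()]   [S -> ( )]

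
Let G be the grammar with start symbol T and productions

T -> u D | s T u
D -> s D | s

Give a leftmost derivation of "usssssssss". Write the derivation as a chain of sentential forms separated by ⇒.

T ⇒ uD ⇒ usD ⇒ ussD ⇒ usssD ⇒ ussssD ⇒ usssssD ⇒ ussssssD ⇒ usssssssD ⇒ ussssssssD ⇒ usssssssss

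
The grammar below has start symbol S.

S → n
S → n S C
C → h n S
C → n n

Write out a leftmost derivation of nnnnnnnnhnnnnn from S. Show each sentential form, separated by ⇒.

S ⇒ nSC ⇒ nnSCC ⇒ nnnSCCC ⇒ nnnnCCC ⇒ nnnnnnCC ⇒ nnnnnnnnC ⇒ nnnnnnnnhnS ⇒ nnnnnnnnhnnSC ⇒ nnnnnnnnhnnnC ⇒ nnnnnnnnhnnnnn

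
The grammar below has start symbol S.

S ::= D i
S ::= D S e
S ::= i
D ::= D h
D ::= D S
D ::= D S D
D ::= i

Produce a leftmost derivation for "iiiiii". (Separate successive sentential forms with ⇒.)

S ⇒ Di   [S ::= D i]
Di ⇒ DSi   [D ::= D S]
DSi ⇒ DSDSi   [D ::= D S D]
DSDSi ⇒ DSSDSi   [D ::= D S]
DSSDSi ⇒ iSSDSi   [D ::= i]
iSSDSi ⇒ iiSDSi   [S ::= i]
iiSDSi ⇒ iiiDSi   [S ::= i]
iiiDSi ⇒ iiiiSi   [D ::= i]
iiiiSi ⇒ iiiiii   [S ::= i]

S⇒Di⇒DSi⇒DSDSi⇒DSSDSi⇒iSSDSi⇒iiSDSi⇒iiiDSi⇒iiiiSi⇒iiiiii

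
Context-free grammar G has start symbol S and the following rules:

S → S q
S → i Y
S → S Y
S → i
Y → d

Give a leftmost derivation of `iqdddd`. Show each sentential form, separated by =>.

S => SY => SYY => SYYY => SYYYY => SqYYYY => iqYYYY => iqdYYY => iqddYY => iqdddY => iqdddd

S => SY   [S → S Y]
SY => SYY   [S → S Y]
SYY => SYYY   [S → S Y]
SYYY => SYYYY   [S → S Y]
SYYYY => SqYYYY   [S → S q]
SqYYYY => iqYYYY   [S → i]
iqYYYY => iqdYYY   [Y → d]
iqdYYY => iqddYY   [Y → d]
iqddYY => iqdddY   [Y → d]
iqdddY => iqdddd   [Y → d]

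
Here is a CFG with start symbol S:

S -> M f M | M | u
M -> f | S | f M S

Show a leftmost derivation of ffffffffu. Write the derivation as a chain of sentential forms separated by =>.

S => MfM => fMSfM => ffSfM => ffMfMfM => ffffMfM => ffffffM => fffffffMS => ffffffffS => ffffffffu

S => MfM   [S -> M f M]
MfM => fMSfM   [M -> f M S]
fMSfM => ffSfM   [M -> f]
ffSfM => ffMfMfM   [S -> M f M]
ffMfMfM => ffffMfM   [M -> f]
ffffMfM => ffffffM   [M -> f]
ffffffM => fffffffMS   [M -> f M S]
fffffffMS => ffffffffS   [M -> f]
ffffffffS => ffffffffu   [S -> u]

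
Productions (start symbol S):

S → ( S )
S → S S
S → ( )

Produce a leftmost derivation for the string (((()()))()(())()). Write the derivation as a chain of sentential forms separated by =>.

S => (S)   [S → ( S )]
(S) => (SS)   [S → S S]
(SS) => ((S)S)   [S → ( S )]
((S)S) => (((S))S)   [S → ( S )]
(((S))S) => (((SS))S)   [S → S S]
(((SS))S) => (((()S))S)   [S → ( )]
(((()S))S) => (((()()))S)   [S → ( )]
(((()()))S) => (((()()))SS)   [S → S S]
(((()()))SS) => (((()()))SSS)   [S → S S]
(((()()))SSS) => (((()()))()SS)   [S → ( )]
(((()()))()SS) => (((()()))()(S)S)   [S → ( S )]
(((()()))()(S)S) => (((()()))()(())S)   [S → ( )]
(((()()))()(())S) => (((()()))()(())())   [S → ( )]

S=>(S)=>(SS)=>((S)S)=>(((S))S)=>(((SS))S)=>(((()S))S)=>(((()()))S)=>(((()()))SS)=>(((()()))SSS)=>(((()()))()SS)=>(((()()))()(S)S)=>(((()()))()(())S)=>(((()()))()(())())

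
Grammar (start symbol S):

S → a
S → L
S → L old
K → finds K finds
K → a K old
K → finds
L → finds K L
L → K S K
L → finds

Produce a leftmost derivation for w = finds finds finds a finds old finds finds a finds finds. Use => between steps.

S => L => K S K => finds S K => finds L K => finds K S K K => finds finds K finds S K K => finds finds finds K finds finds S K K => finds finds finds a K old finds finds S K K => finds finds finds a finds old finds finds S K K => finds finds finds a finds old finds finds a K K => finds finds finds a finds old finds finds a finds K => finds finds finds a finds old finds finds a finds finds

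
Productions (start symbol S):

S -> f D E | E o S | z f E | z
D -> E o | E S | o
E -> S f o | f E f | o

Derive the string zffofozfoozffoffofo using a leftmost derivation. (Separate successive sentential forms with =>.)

S => zfE   [S -> z f E]
zfE => zfSfo   [E -> S f o]
zfSfo => zfEoSfo   [S -> E o S]
zfEoSfo => zffEfoSfo   [E -> f E f]
zffEfoSfo => zffofoSfo   [E -> o]
zffofoSfo => zffofozfEfo   [S -> z f E]
zffofozfEfo => zffofozfSfofo   [E -> S f o]
zffofozfSfofo => zffofozfEoSfofo   [S -> E o S]
zffofozfEoSfofo => zffofozfooSfofo   [E -> o]
zffofozfooSfofo => zffofozfoozfEfofo   [S -> z f E]
zffofozfoozfEfofo => zffofozfoozffEffofo   [E -> f E f]
zffofozfoozffEffofo => zffofozfoozffoffofo   [E -> o]

S=>zfE=>zfSfo=>zfEoSfo=>zffEfoSfo=>zffofoSfo=>zffofozfEfo=>zffofozfSfofo=>zffofozfEoSfofo=>zffofozfooSfofo=>zffofozfoozfEfofo=>zffofozfoozffEffofo=>zffofozfoozffoffofo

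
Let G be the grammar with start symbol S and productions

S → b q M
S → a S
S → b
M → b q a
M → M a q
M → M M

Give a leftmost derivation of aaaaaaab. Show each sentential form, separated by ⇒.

S⇒aS⇒aaS⇒aaaS⇒aaaaS⇒aaaaaS⇒aaaaaaS⇒aaaaaaaS⇒aaaaaaab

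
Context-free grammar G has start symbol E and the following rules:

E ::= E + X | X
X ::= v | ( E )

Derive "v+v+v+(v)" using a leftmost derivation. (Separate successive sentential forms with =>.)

E => E+X => E+X+X => E+X+X+X => X+X+X+X => v+X+X+X => v+v+X+X => v+v+v+X => v+v+v+(E) => v+v+v+(X) => v+v+v+(v)

E => E+X   [E ::= E + X]
E+X => E+X+X   [E ::= E + X]
E+X+X => E+X+X+X   [E ::= E + X]
E+X+X+X => X+X+X+X   [E ::= X]
X+X+X+X => v+X+X+X   [X ::= v]
v+X+X+X => v+v+X+X   [X ::= v]
v+v+X+X => v+v+v+X   [X ::= v]
v+v+v+X => v+v+v+(E)   [X ::= ( E )]
v+v+v+(E) => v+v+v+(X)   [E ::= X]
v+v+v+(X) => v+v+v+(v)   [X ::= v]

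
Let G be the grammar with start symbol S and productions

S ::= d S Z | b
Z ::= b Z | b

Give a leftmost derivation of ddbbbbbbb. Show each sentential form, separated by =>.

S => dSZ => ddSZZ => ddbZZ => ddbbZZ => ddbbbZ => ddbbbbZ => ddbbbbbZ => ddbbbbbbZ => ddbbbbbbb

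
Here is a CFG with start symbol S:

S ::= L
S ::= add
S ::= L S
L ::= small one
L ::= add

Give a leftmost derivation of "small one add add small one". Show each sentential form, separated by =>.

S => L S   [S ::= L S]
L S => small one S   [L ::= small one]
small one S => small one L S   [S ::= L S]
small one L S => small one add S   [L ::= add]
small one add S => small one add L S   [S ::= L S]
small one add L S => small one add add S   [L ::= add]
small one add add S => small one add add L   [S ::= L]
small one add add L => small one add add small one   [L ::= small one]

S => L S => small one S => small one L S => small one add S => small one add L S => small one add add S => small one add add L => small one add add small one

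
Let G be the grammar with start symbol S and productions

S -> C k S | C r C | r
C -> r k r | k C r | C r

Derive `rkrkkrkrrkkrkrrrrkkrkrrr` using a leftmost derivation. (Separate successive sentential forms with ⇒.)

S ⇒ CkS ⇒ rkrkS ⇒ rkrkCkS ⇒ rkrkkCrkS ⇒ rkrkkrkrrkS ⇒ rkrkkrkrrkCrC ⇒ rkrkkrkrrkCrrC ⇒ rkrkkrkrrkkCrrrC ⇒ rkrkkrkrrkkrkrrrrC ⇒ rkrkkrkrrkkrkrrrrkCr ⇒ rkrkkrkrrkkrkrrrrkkCrr ⇒ rkrkkrkrrkkrkrrrrkkrkrrr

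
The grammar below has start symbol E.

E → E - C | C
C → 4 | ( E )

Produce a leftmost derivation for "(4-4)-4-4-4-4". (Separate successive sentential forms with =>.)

E => E-C => E-C-C => E-C-C-C => E-C-C-C-C => C-C-C-C-C => (E)-C-C-C-C => (E-C)-C-C-C-C => (C-C)-C-C-C-C => (4-C)-C-C-C-C => (4-4)-C-C-C-C => (4-4)-4-C-C-C => (4-4)-4-4-C-C => (4-4)-4-4-4-C => (4-4)-4-4-4-4

E => E-C   [E → E - C]
E-C => E-C-C   [E → E - C]
E-C-C => E-C-C-C   [E → E - C]
E-C-C-C => E-C-C-C-C   [E → E - C]
E-C-C-C-C => C-C-C-C-C   [E → C]
C-C-C-C-C => (E)-C-C-C-C   [C → ( E )]
(E)-C-C-C-C => (E-C)-C-C-C-C   [E → E - C]
(E-C)-C-C-C-C => (C-C)-C-C-C-C   [E → C]
(C-C)-C-C-C-C => (4-C)-C-C-C-C   [C → 4]
(4-C)-C-C-C-C => (4-4)-C-C-C-C   [C → 4]
(4-4)-C-C-C-C => (4-4)-4-C-C-C   [C → 4]
(4-4)-4-C-C-C => (4-4)-4-4-C-C   [C → 4]
(4-4)-4-4-C-C => (4-4)-4-4-4-C   [C → 4]
(4-4)-4-4-4-C => (4-4)-4-4-4-4   [C → 4]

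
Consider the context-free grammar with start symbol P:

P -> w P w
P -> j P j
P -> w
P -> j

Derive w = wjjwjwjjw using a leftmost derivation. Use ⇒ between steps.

P ⇒ wPw   [P -> w P w]
wPw ⇒ wjPjw   [P -> j P j]
wjPjw ⇒ wjjPjjw   [P -> j P j]
wjjPjjw ⇒ wjjwPwjjw   [P -> w P w]
wjjwPwjjw ⇒ wjjwjwjjw   [P -> j]

P⇒wPw⇒wjPjw⇒wjjPjjw⇒wjjwPwjjw⇒wjjwjwjjw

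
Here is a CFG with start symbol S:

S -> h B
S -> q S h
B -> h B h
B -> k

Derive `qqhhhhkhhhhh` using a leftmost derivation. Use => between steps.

S=>qSh=>qqShh=>qqhBhh=>qqhhBhhh=>qqhhhBhhhh=>qqhhhhBhhhhh=>qqhhhhkhhhhh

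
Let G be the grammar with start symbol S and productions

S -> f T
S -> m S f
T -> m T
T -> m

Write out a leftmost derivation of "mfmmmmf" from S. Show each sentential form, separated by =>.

S => mSf => mfTf => mfmTf => mfmmTf => mfmmmTf => mfmmmmf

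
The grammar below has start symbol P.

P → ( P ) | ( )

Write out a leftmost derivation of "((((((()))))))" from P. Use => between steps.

P => (P)   [P → ( P )]
(P) => ((P))   [P → ( P )]
((P)) => (((P)))   [P → ( P )]
(((P))) => ((((P))))   [P → ( P )]
((((P)))) => (((((P)))))   [P → ( P )]
(((((P))))) => ((((((P))))))   [P → ( P )]
((((((P)))))) => ((((((()))))))   [P → ( )]

P => (P) => ((P)) => (((P))) => ((((P)))) => (((((P))))) => ((((((P)))))) => ((((((()))))))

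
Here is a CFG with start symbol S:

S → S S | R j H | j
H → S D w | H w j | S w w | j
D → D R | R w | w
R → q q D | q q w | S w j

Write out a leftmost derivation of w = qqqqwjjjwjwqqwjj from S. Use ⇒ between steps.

S ⇒ RjH   [S → R j H]
RjH ⇒ qqDjH   [R → q q D]
qqDjH ⇒ qqDRjH   [D → D R]
qqDRjH ⇒ qqRwRjH   [D → R w]
qqRwRjH ⇒ qqSwjwRjH   [R → S w j]
qqSwjwRjH ⇒ qqSSwjwRjH   [S → S S]
qqSSwjwRjH ⇒ qqRjHSwjwRjH   [S → R j H]
qqRjHSwjwRjH ⇒ qqqqwjHSwjwRjH   [R → q q w]
qqqqwjHSwjwRjH ⇒ qqqqwjjSwjwRjH   [H → j]
qqqqwjjSwjwRjH ⇒ qqqqwjjjwjwRjH   [S → j]
qqqqwjjjwjwRjH ⇒ qqqqwjjjwjwqqwjH   [R → q q w]
qqqqwjjjwjwqqwjH ⇒ qqqqwjjjwjwqqwjj   [H → j]

S ⇒ RjH ⇒ qqDjH ⇒ qqDRjH ⇒ qqRwRjH ⇒ qqSwjwRjH ⇒ qqSSwjwRjH ⇒ qqRjHSwjwRjH ⇒ qqqqwjHSwjwRjH ⇒ qqqqwjjSwjwRjH ⇒ qqqqwjjjwjwRjH ⇒ qqqqwjjjwjwqqwjH ⇒ qqqqwjjjwjwqqwjj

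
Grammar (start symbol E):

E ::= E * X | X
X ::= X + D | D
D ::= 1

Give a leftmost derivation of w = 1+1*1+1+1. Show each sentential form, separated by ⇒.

E ⇒ E*X   [E ::= E * X]
E*X ⇒ X*X   [E ::= X]
X*X ⇒ X+D*X   [X ::= X + D]
X+D*X ⇒ D+D*X   [X ::= D]
D+D*X ⇒ 1+D*X   [D ::= 1]
1+D*X ⇒ 1+1*X   [D ::= 1]
1+1*X ⇒ 1+1*X+D   [X ::= X + D]
1+1*X+D ⇒ 1+1*X+D+D   [X ::= X + D]
1+1*X+D+D ⇒ 1+1*D+D+D   [X ::= D]
1+1*D+D+D ⇒ 1+1*1+D+D   [D ::= 1]
1+1*1+D+D ⇒ 1+1*1+1+D   [D ::= 1]
1+1*1+1+D ⇒ 1+1*1+1+1   [D ::= 1]

E ⇒ E*X ⇒ X*X ⇒ X+D*X ⇒ D+D*X ⇒ 1+D*X ⇒ 1+1*X ⇒ 1+1*X+D ⇒ 1+1*X+D+D ⇒ 1+1*D+D+D ⇒ 1+1*1+D+D ⇒ 1+1*1+1+D ⇒ 1+1*1+1+1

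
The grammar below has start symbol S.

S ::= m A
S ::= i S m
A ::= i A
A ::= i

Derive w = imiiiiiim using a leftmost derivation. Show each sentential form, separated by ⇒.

S ⇒ iSm   [S ::= i S m]
iSm ⇒ imAm   [S ::= m A]
imAm ⇒ imiAm   [A ::= i A]
imiAm ⇒ imiiAm   [A ::= i A]
imiiAm ⇒ imiiiAm   [A ::= i A]
imiiiAm ⇒ imiiiiAm   [A ::= i A]
imiiiiAm ⇒ imiiiiiAm   [A ::= i A]
imiiiiiAm ⇒ imiiiiiim   [A ::= i]

S ⇒ iSm ⇒ imAm ⇒ imiAm ⇒ imiiAm ⇒ imiiiAm ⇒ imiiiiAm ⇒ imiiiiiAm ⇒ imiiiiiim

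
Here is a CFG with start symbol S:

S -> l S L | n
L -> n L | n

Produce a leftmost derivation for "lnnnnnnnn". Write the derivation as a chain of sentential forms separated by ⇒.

S ⇒ lSL ⇒ lnL ⇒ lnnL ⇒ lnnnL ⇒ lnnnnL ⇒ lnnnnnL ⇒ lnnnnnnL ⇒ lnnnnnnnL ⇒ lnnnnnnnn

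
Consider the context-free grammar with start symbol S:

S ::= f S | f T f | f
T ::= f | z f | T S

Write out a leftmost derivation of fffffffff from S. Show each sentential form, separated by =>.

S => fS => ffTf => ffTSf => fffSf => ffffSf => fffffSf => ffffffSf => fffffffSf => fffffffff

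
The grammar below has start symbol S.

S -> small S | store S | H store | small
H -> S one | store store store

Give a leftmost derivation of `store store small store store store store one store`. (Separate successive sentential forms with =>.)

S => store S => store store S => store store H store => store store S one store => store store small S one store => store store small H store one store => store store small store store store store one store

S => store S   [S -> store S]
store S => store store S   [S -> store S]
store store S => store store H store   [S -> H store]
store store H store => store store S one store   [H -> S one]
store store S one store => store store small S one store   [S -> small S]
store store small S one store => store store small H store one store   [S -> H store]
store store small H store one store => store store small store store store store one store   [H -> store store store]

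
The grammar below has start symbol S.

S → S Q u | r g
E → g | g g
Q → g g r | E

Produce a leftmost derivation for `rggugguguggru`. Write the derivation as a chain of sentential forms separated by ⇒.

S ⇒ SQu   [S → S Q u]
SQu ⇒ SQuQu   [S → S Q u]
SQuQu ⇒ SQuQuQu   [S → S Q u]
SQuQuQu ⇒ SQuQuQuQu   [S → S Q u]
SQuQuQuQu ⇒ rgQuQuQuQu   [S → r g]
rgQuQuQuQu ⇒ rgEuQuQuQu   [Q → E]
rgEuQuQuQu ⇒ rgguQuQuQu   [E → g]
rgguQuQuQu ⇒ rgguEuQuQu   [Q → E]
rgguEuQuQu ⇒ rggugguQuQu   [E → g g]
rggugguQuQu ⇒ rggugguEuQu   [Q → E]
rggugguEuQu ⇒ rggugguguQu   [E → g]
rggugguguQu ⇒ rggugguguggru   [Q → g g r]

S⇒SQu⇒SQuQu⇒SQuQuQu⇒SQuQuQuQu⇒rgQuQuQuQu⇒rgEuQuQuQu⇒rgguQuQuQu⇒rgguEuQuQu⇒rggugguQuQu⇒rggugguEuQu⇒rggugguguQu⇒rggugguguggru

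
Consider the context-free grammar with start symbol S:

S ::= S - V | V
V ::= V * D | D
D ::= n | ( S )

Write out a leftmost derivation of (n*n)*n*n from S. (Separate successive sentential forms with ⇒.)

S ⇒ V ⇒ V*D ⇒ V*D*D ⇒ D*D*D ⇒ (S)*D*D ⇒ (V)*D*D ⇒ (V*D)*D*D ⇒ (D*D)*D*D ⇒ (n*D)*D*D ⇒ (n*n)*D*D ⇒ (n*n)*n*D ⇒ (n*n)*n*n

S ⇒ V   [S ::= V]
V ⇒ V*D   [V ::= V * D]
V*D ⇒ V*D*D   [V ::= V * D]
V*D*D ⇒ D*D*D   [V ::= D]
D*D*D ⇒ (S)*D*D   [D ::= ( S )]
(S)*D*D ⇒ (V)*D*D   [S ::= V]
(V)*D*D ⇒ (V*D)*D*D   [V ::= V * D]
(V*D)*D*D ⇒ (D*D)*D*D   [V ::= D]
(D*D)*D*D ⇒ (n*D)*D*D   [D ::= n]
(n*D)*D*D ⇒ (n*n)*D*D   [D ::= n]
(n*n)*D*D ⇒ (n*n)*n*D   [D ::= n]
(n*n)*n*D ⇒ (n*n)*n*n   [D ::= n]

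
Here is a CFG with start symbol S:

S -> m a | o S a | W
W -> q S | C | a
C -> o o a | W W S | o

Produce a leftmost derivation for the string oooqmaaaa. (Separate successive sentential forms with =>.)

S=>oSa=>ooSaa=>oooSaaa=>oooWaaa=>oooqSaaa=>oooqmaaaa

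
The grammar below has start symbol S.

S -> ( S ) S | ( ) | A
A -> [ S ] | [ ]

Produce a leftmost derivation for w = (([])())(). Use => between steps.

S => (S)S   [S -> ( S ) S]
(S)S => ((S)S)S   [S -> ( S ) S]
((S)S)S => ((A)S)S   [S -> A]
((A)S)S => (([])S)S   [A -> [ ]]
(([])S)S => (([])())S   [S -> ( )]
(([])())S => (([])())()   [S -> ( )]

S => (S)S => ((S)S)S => ((A)S)S => (([])S)S => (([])())S => (([])())()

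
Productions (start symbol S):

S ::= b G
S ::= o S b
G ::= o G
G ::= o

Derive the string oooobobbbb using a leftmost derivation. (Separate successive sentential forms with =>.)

S => oSb   [S ::= o S b]
oSb => ooSbb   [S ::= o S b]
ooSbb => oooSbbb   [S ::= o S b]
oooSbbb => ooooSbbbb   [S ::= o S b]
ooooSbbbb => oooobGbbbb   [S ::= b G]
oooobGbbbb => oooobobbbb   [G ::= o]

S => oSb => ooSbb => oooSbbb => ooooSbbbb => oooobGbbbb => oooobobbbb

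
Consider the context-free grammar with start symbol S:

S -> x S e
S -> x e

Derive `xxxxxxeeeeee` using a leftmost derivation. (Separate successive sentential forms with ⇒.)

S⇒xSe⇒xxSee⇒xxxSeee⇒xxxxSeeee⇒xxxxxSeeeee⇒xxxxxxeeeeee

S ⇒ xSe   [S -> x S e]
xSe ⇒ xxSee   [S -> x S e]
xxSee ⇒ xxxSeee   [S -> x S e]
xxxSeee ⇒ xxxxSeeee   [S -> x S e]
xxxxSeeee ⇒ xxxxxSeeeee   [S -> x S e]
xxxxxSeeeee ⇒ xxxxxxeeeeee   [S -> x e]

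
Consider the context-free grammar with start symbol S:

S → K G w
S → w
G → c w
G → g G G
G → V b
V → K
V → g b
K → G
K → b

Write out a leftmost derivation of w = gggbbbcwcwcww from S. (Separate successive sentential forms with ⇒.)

S⇒KGw⇒GGw⇒gGGGw⇒ggGGGGw⇒ggVbGGGw⇒ggKbGGGw⇒ggGbGGGw⇒ggVbbGGGw⇒gggbbbGGGw⇒gggbbbcwGGw⇒gggbbbcwcwGw⇒gggbbbcwcwcww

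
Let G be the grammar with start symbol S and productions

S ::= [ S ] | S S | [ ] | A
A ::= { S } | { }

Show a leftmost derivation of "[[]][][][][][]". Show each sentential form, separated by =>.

S => SS   [S ::= S S]
SS => SSS   [S ::= S S]
SSS => SSSS   [S ::= S S]
SSSS => SSSSS   [S ::= S S]
SSSSS => SSSSSS   [S ::= S S]
SSSSSS => [S]SSSSS   [S ::= [ S ]]
[S]SSSSS => [[]]SSSSS   [S ::= [ ]]
[[]]SSSSS => [[]][]SSSS   [S ::= [ ]]
[[]][]SSSS => [[]][][]SSS   [S ::= [ ]]
[[]][][]SSS => [[]][][][]SS   [S ::= [ ]]
[[]][][][]SS => [[]][][][][]S   [S ::= [ ]]
[[]][][][][]S => [[]][][][][][]   [S ::= [ ]]

S=>SS=>SSS=>SSSS=>SSSSS=>SSSSSS=>[S]SSSSS=>[[]]SSSSS=>[[]][]SSSS=>[[]][][]SSS=>[[]][][][]SS=>[[]][][][][]S=>[[]][][][][][]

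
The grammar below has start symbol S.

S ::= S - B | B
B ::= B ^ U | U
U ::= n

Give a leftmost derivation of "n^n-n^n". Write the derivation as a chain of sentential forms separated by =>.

S=>S-B=>B-B=>B^U-B=>U^U-B=>n^U-B=>n^n-B=>n^n-B^U=>n^n-U^U=>n^n-n^U=>n^n-n^n

S => S-B   [S ::= S - B]
S-B => B-B   [S ::= B]
B-B => B^U-B   [B ::= B ^ U]
B^U-B => U^U-B   [B ::= U]
U^U-B => n^U-B   [U ::= n]
n^U-B => n^n-B   [U ::= n]
n^n-B => n^n-B^U   [B ::= B ^ U]
n^n-B^U => n^n-U^U   [B ::= U]
n^n-U^U => n^n-n^U   [U ::= n]
n^n-n^U => n^n-n^n   [U ::= n]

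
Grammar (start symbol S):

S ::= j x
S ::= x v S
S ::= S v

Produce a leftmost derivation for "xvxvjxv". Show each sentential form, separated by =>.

S => Sv => xvSv => xvxvSv => xvxvjxv

S => Sv   [S ::= S v]
Sv => xvSv   [S ::= x v S]
xvSv => xvxvSv   [S ::= x v S]
xvxvSv => xvxvjxv   [S ::= j x]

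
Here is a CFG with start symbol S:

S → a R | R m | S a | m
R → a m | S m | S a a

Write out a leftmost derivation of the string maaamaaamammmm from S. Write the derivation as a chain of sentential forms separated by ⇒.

S⇒Rm⇒Smm⇒Rmmm⇒Smmmm⇒Sammmm⇒Rmammmm⇒Saamammmm⇒Saaamammmm⇒Rmaaamammmm⇒Saamaaamammmm⇒Saaamaaamammmm⇒maaamaaamammmm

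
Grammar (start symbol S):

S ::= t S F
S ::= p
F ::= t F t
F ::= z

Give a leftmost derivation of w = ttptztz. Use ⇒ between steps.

S ⇒ tSF   [S ::= t S F]
tSF ⇒ ttSFF   [S ::= t S F]
ttSFF ⇒ ttpFF   [S ::= p]
ttpFF ⇒ ttptFtF   [F ::= t F t]
ttptFtF ⇒ ttptztF   [F ::= z]
ttptztF ⇒ ttptztz   [F ::= z]

S ⇒ tSF ⇒ ttSFF ⇒ ttpFF ⇒ ttptFtF ⇒ ttptztF ⇒ ttptztz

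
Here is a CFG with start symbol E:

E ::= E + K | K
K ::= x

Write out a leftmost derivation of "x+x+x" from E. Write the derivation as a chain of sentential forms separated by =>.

E => E+K => E+K+K => K+K+K => x+K+K => x+x+K => x+x+x

E => E+K   [E ::= E + K]
E+K => E+K+K   [E ::= E + K]
E+K+K => K+K+K   [E ::= K]
K+K+K => x+K+K   [K ::= x]
x+K+K => x+x+K   [K ::= x]
x+x+K => x+x+x   [K ::= x]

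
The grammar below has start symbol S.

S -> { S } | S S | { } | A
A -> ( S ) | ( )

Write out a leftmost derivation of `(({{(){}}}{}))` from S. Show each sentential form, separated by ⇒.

S ⇒ A   [S -> A]
A ⇒ (S)   [A -> ( S )]
(S) ⇒ (A)   [S -> A]
(A) ⇒ ((S))   [A -> ( S )]
((S)) ⇒ ((SS))   [S -> S S]
((SS)) ⇒ (({S}S))   [S -> { S }]
(({S}S)) ⇒ (({{S}}S))   [S -> { S }]
(({{S}}S)) ⇒ (({{SS}}S))   [S -> S S]
(({{SS}}S)) ⇒ (({{AS}}S))   [S -> A]
(({{AS}}S)) ⇒ (({{()S}}S))   [A -> ( )]
(({{()S}}S)) ⇒ (({{(){}}}S))   [S -> { }]
(({{(){}}}S)) ⇒ (({{(){}}}{}))   [S -> { }]

S ⇒ A ⇒ (S) ⇒ (A) ⇒ ((S)) ⇒ ((SS)) ⇒ (({S}S)) ⇒ (({{S}}S)) ⇒ (({{SS}}S)) ⇒ (({{AS}}S)) ⇒ (({{()S}}S)) ⇒ (({{(){}}}S)) ⇒ (({{(){}}}{}))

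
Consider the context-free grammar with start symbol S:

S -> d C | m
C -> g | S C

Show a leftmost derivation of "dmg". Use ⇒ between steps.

S ⇒ dC   [S -> d C]
dC ⇒ dSC   [C -> S C]
dSC ⇒ dmC   [S -> m]
dmC ⇒ dmg   [C -> g]

S⇒dC⇒dSC⇒dmC⇒dmg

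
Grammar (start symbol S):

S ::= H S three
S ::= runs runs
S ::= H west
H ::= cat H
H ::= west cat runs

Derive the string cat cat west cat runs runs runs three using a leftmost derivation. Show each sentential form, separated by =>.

S => H S three   [S ::= H S three]
H S three => cat H S three   [H ::= cat H]
cat H S three => cat cat H S three   [H ::= cat H]
cat cat H S three => cat cat west cat runs S three   [H ::= west cat runs]
cat cat west cat runs S three => cat cat west cat runs runs runs three   [S ::= runs runs]

S => H S three => cat H S three => cat cat H S three => cat cat west cat runs S three => cat cat west cat runs runs runs three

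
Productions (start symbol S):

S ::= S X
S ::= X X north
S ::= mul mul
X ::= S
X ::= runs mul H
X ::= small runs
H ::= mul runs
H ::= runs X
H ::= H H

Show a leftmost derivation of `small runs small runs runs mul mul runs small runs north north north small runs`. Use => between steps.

S => S X => X X north X => small runs X north X => small runs S north X => small runs X X north north X => small runs small runs X north north X => small runs small runs S north north X => small runs small runs X X north north north X => small runs small runs runs mul H X north north north X => small runs small runs runs mul mul runs X north north north X => small runs small runs runs mul mul runs small runs north north north X => small runs small runs runs mul mul runs small runs north north north small runs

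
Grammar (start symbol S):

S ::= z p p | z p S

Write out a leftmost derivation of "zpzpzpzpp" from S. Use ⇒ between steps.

S ⇒ zpS   [S ::= z p S]
zpS ⇒ zpzpS   [S ::= z p S]
zpzpS ⇒ zpzpzpS   [S ::= z p S]
zpzpzpS ⇒ zpzpzpzpp   [S ::= z p p]

S⇒zpS⇒zpzpS⇒zpzpzpS⇒zpzpzpzpp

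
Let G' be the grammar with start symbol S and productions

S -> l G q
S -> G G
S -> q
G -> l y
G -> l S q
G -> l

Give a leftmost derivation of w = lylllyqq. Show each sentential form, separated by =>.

S => GG => lyG => lylSq => lyllGqq => lylllyqq

S => GG   [S -> G G]
GG => lyG   [G -> l y]
lyG => lylSq   [G -> l S q]
lylSq => lyllGqq   [S -> l G q]
lyllGqq => lylllyqq   [G -> l y]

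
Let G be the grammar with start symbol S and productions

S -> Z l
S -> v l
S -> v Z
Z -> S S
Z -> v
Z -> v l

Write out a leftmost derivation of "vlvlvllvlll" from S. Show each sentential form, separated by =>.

S => Zl => SSl => vlSl => vlZll => vlSSll => vlZlSll => vlSSlSll => vlvlSlSll => vlvlvllSll => vlvlvllvlll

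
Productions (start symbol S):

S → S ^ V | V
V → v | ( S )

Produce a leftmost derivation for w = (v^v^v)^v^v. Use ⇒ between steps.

S ⇒ S^V   [S → S ^ V]
S^V ⇒ S^V^V   [S → S ^ V]
S^V^V ⇒ V^V^V   [S → V]
V^V^V ⇒ (S)^V^V   [V → ( S )]
(S)^V^V ⇒ (S^V)^V^V   [S → S ^ V]
(S^V)^V^V ⇒ (S^V^V)^V^V   [S → S ^ V]
(S^V^V)^V^V ⇒ (V^V^V)^V^V   [S → V]
(V^V^V)^V^V ⇒ (v^V^V)^V^V   [V → v]
(v^V^V)^V^V ⇒ (v^v^V)^V^V   [V → v]
(v^v^V)^V^V ⇒ (v^v^v)^V^V   [V → v]
(v^v^v)^V^V ⇒ (v^v^v)^v^V   [V → v]
(v^v^v)^v^V ⇒ (v^v^v)^v^v   [V → v]

S ⇒ S^V ⇒ S^V^V ⇒ V^V^V ⇒ (S)^V^V ⇒ (S^V)^V^V ⇒ (S^V^V)^V^V ⇒ (V^V^V)^V^V ⇒ (v^V^V)^V^V ⇒ (v^v^V)^V^V ⇒ (v^v^v)^V^V ⇒ (v^v^v)^v^V ⇒ (v^v^v)^v^v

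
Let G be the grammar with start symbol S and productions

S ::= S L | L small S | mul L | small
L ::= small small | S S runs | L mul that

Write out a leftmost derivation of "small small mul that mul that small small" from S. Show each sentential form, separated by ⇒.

S ⇒ L small S ⇒ L mul that small S ⇒ L mul that mul that small S ⇒ small small mul that mul that small S ⇒ small small mul that mul that small small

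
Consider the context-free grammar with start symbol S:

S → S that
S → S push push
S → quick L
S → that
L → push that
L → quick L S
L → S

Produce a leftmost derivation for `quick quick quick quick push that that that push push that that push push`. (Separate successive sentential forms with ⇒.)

S ⇒ quick L ⇒ quick S ⇒ quick S push push ⇒ quick S that push push ⇒ quick S that that push push ⇒ quick S push push that that push push ⇒ quick quick L push push that that push push ⇒ quick quick quick L S push push that that push push ⇒ quick quick quick quick L S S push push that that push push ⇒ quick quick quick quick push that S S push push that that push push ⇒ quick quick quick quick push that that S push push that that push push ⇒ quick quick quick quick push that that that push push that that push push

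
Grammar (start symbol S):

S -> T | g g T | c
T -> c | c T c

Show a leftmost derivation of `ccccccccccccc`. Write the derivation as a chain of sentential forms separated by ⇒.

S ⇒ T   [S -> T]
T ⇒ cTc   [T -> c T c]
cTc ⇒ ccTcc   [T -> c T c]
ccTcc ⇒ cccTccc   [T -> c T c]
cccTccc ⇒ ccccTcccc   [T -> c T c]
ccccTcccc ⇒ cccccTccccc   [T -> c T c]
cccccTccccc ⇒ ccccccTcccccc   [T -> c T c]
ccccccTcccccc ⇒ ccccccccccccc   [T -> c]

S ⇒ T ⇒ cTc ⇒ ccTcc ⇒ cccTccc ⇒ ccccTcccc ⇒ cccccTccccc ⇒ ccccccTcccccc ⇒ ccccccccccccc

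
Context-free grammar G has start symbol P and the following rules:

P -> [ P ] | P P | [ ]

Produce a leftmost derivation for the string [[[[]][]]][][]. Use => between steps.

P => PP => PPP => [P]PP => [[P]]PP => [[PP]]PP => [[[P]P]]PP => [[[[]]P]]PP => [[[[]][]]]PP => [[[[]][]]][]P => [[[[]][]]][][]

P => PP   [P -> P P]
PP => PPP   [P -> P P]
PPP => [P]PP   [P -> [ P ]]
[P]PP => [[P]]PP   [P -> [ P ]]
[[P]]PP => [[PP]]PP   [P -> P P]
[[PP]]PP => [[[P]P]]PP   [P -> [ P ]]
[[[P]P]]PP => [[[[]]P]]PP   [P -> [ ]]
[[[[]]P]]PP => [[[[]][]]]PP   [P -> [ ]]
[[[[]][]]]PP => [[[[]][]]][]P   [P -> [ ]]
[[[[]][]]][]P => [[[[]][]]][][]   [P -> [ ]]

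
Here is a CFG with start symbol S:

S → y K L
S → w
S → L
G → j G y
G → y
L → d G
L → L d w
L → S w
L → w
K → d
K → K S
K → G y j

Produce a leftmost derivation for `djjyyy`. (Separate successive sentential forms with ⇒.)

S ⇒ L ⇒ dG ⇒ djGy ⇒ djjGyy ⇒ djjyyy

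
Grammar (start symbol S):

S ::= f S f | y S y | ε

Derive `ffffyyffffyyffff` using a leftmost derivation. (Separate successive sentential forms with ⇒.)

S ⇒ fSf   [S ::= f S f]
fSf ⇒ ffSff   [S ::= f S f]
ffSff ⇒ fffSfff   [S ::= f S f]
fffSfff ⇒ ffffSffff   [S ::= f S f]
ffffSffff ⇒ ffffySyffff   [S ::= y S y]
ffffySyffff ⇒ ffffyySyyffff   [S ::= y S y]
ffffyySyyffff ⇒ ffffyyfSfyyffff   [S ::= f S f]
ffffyyfSfyyffff ⇒ ffffyyffSffyyffff   [S ::= f S f]
ffffyyffSffyyffff ⇒ ffffyyffffyyffff   [S ::= ε]

S ⇒ fSf ⇒ ffSff ⇒ fffSfff ⇒ ffffSffff ⇒ ffffySyffff ⇒ ffffyySyyffff ⇒ ffffyyfSfyyffff ⇒ ffffyyffSffyyffff ⇒ ffffyyffffyyffff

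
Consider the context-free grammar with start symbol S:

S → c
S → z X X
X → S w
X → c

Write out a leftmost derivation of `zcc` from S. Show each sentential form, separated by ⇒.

S ⇒ zXX   [S → z X X]
zXX ⇒ zcX   [X → c]
zcX ⇒ zcc   [X → c]

S ⇒ zXX ⇒ zcX ⇒ zcc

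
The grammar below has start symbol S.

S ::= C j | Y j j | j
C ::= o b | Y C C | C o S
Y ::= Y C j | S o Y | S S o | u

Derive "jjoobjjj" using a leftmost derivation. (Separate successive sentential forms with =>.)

S=>Yjj=>YCjjj=>SSoCjjj=>jSoCjjj=>jjoCjjj=>jjoobjjj

S => Yjj   [S ::= Y j j]
Yjj => YCjjj   [Y ::= Y C j]
YCjjj => SSoCjjj   [Y ::= S S o]
SSoCjjj => jSoCjjj   [S ::= j]
jSoCjjj => jjoCjjj   [S ::= j]
jjoCjjj => jjoobjjj   [C ::= o b]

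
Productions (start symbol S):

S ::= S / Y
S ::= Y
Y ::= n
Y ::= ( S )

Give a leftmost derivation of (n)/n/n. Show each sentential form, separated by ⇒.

S ⇒ S/Y   [S ::= S / Y]
S/Y ⇒ S/Y/Y   [S ::= S / Y]
S/Y/Y ⇒ Y/Y/Y   [S ::= Y]
Y/Y/Y ⇒ (S)/Y/Y   [Y ::= ( S )]
(S)/Y/Y ⇒ (Y)/Y/Y   [S ::= Y]
(Y)/Y/Y ⇒ (n)/Y/Y   [Y ::= n]
(n)/Y/Y ⇒ (n)/n/Y   [Y ::= n]
(n)/n/Y ⇒ (n)/n/n   [Y ::= n]

S⇒S/Y⇒S/Y/Y⇒Y/Y/Y⇒(S)/Y/Y⇒(Y)/Y/Y⇒(n)/Y/Y⇒(n)/n/Y⇒(n)/n/n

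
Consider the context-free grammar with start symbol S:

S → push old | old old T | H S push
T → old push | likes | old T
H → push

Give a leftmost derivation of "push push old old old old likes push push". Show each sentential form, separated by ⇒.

S ⇒ H S push   [S → H S push]
H S push ⇒ push S push   [H → push]
push S push ⇒ push H S push push   [S → H S push]
push H S push push ⇒ push push S push push   [H → push]
push push S push push ⇒ push push old old T push push   [S → old old T]
push push old old T push push ⇒ push push old old old T push push   [T → old T]
push push old old old T push push ⇒ push push old old old old T push push   [T → old T]
push push old old old old T push push ⇒ push push old old old old likes push push   [T → likes]

S ⇒ H S push ⇒ push S push ⇒ push H S push push ⇒ push push S push push ⇒ push push old old T push push ⇒ push push old old old T push push ⇒ push push old old old old T push push ⇒ push push old old old old likes push push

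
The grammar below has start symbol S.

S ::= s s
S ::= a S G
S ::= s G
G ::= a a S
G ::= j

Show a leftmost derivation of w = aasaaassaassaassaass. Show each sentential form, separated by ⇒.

S ⇒ aSG ⇒ aaSGG ⇒ aasGGG ⇒ aasaaSGG ⇒ aasaaaSGGG ⇒ aasaaassGGG ⇒ aasaaassaaSGG ⇒ aasaaassaassGG ⇒ aasaaassaassaaSG ⇒ aasaaassaassaassG ⇒ aasaaassaassaassaaS ⇒ aasaaassaassaassaass

S ⇒ aSG   [S ::= a S G]
aSG ⇒ aaSGG   [S ::= a S G]
aaSGG ⇒ aasGGG   [S ::= s G]
aasGGG ⇒ aasaaSGG   [G ::= a a S]
aasaaSGG ⇒ aasaaaSGGG   [S ::= a S G]
aasaaaSGGG ⇒ aasaaassGGG   [S ::= s s]
aasaaassGGG ⇒ aasaaassaaSGG   [G ::= a a S]
aasaaassaaSGG ⇒ aasaaassaassGG   [S ::= s s]
aasaaassaassGG ⇒ aasaaassaassaaSG   [G ::= a a S]
aasaaassaassaaSG ⇒ aasaaassaassaassG   [S ::= s s]
aasaaassaassaassG ⇒ aasaaassaassaassaaS   [G ::= a a S]
aasaaassaassaassaaS ⇒ aasaaassaassaassaass   [S ::= s s]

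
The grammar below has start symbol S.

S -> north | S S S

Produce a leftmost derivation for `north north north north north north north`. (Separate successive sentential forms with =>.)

S => S S S => S S S S S => S S S S S S S => north S S S S S S => north north S S S S S => north north north S S S S => north north north north S S S => north north north north north S S => north north north north north north S => north north north north north north north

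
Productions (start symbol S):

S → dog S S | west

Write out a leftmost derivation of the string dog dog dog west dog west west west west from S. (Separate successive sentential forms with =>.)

S => dog S S => dog dog S S S => dog dog dog S S S S => dog dog dog west S S S => dog dog dog west dog S S S S => dog dog dog west dog west S S S => dog dog dog west dog west west S S => dog dog dog west dog west west west S => dog dog dog west dog west west west west

S => dog S S   [S → dog S S]
dog S S => dog dog S S S   [S → dog S S]
dog dog S S S => dog dog dog S S S S   [S → dog S S]
dog dog dog S S S S => dog dog dog west S S S   [S → west]
dog dog dog west S S S => dog dog dog west dog S S S S   [S → dog S S]
dog dog dog west dog S S S S => dog dog dog west dog west S S S   [S → west]
dog dog dog west dog west S S S => dog dog dog west dog west west S S   [S → west]
dog dog dog west dog west west S S => dog dog dog west dog west west west S   [S → west]
dog dog dog west dog west west west S => dog dog dog west dog west west west west   [S → west]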